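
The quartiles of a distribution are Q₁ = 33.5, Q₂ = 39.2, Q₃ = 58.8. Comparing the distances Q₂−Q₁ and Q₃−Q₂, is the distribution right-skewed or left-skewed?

Q₂ − Q₁ = 5.7;  Q₃ − Q₂ = 19.6
Q₃ − Q₂ > Q₂ − Q₁ ⇒ the upper half is more spread out ⇒ right-skewed.

right-skewed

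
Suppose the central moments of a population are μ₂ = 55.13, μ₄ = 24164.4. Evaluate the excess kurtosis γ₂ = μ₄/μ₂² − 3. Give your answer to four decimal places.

4.9506

μ₂² = 55.13² = 3039.31690
μ₄/μ₂² = 24164.4 / 3039.31690 = 7.95060
γ₂ = 7.95060 − 3 ≈ 4.9506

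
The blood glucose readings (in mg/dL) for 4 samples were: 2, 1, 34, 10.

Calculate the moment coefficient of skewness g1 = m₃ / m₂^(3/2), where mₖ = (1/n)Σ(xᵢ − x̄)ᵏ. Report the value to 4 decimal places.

0.9371

x̄ = (2 + 1 + 34 + 10) / 4 = 11.7500
deviations (xᵢ − x̄): -9.7500, -10.7500, 22.2500, -1.7500
Σ(xᵢ − x̄)² = 708.7500 ⇒ m₂ = 708.7500/4 = 177.18750
Σ(xᵢ − x̄)³ = 8840.6250 ⇒ m₃ = 8840.6250/4 = 2210.15625
m₂^(3/2) = 177.18750^(1.5) = 2358.57462
g1 = m₃ / m₂^(3/2) = 2210.15625 / 2358.57462 ≈ 0.9371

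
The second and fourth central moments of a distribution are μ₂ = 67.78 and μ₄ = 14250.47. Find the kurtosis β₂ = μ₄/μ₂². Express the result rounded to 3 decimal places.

3.102

μ₂² = 67.78² = 4594.12840
μ₄/μ₂² = 14250.47 / 4594.12840 = 3.10189
β₂ ≈ 3.102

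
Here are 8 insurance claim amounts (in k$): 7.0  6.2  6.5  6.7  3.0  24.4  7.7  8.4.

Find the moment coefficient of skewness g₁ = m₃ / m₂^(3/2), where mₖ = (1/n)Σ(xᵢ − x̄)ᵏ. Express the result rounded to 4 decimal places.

x̄ = (7.0 + 6.2 + 6.5 + 6.7 + 3.0 + 24.4 + 7.7 + 8.4) / 8 = 8.7375
deviations (xᵢ − x̄): -1.7375, -2.5375, -2.2375, -2.0375, -5.7375, 15.6625, -1.0375, -0.3375
Σ(xᵢ − x̄)² = 298.0387 ⇒ m₂ = 298.0387/8 = 37.25484
Σ(xᵢ − x̄)³ = 3610.9572 ⇒ m₃ = 3610.9572/8 = 451.36965
m₂^(3/2) = 37.25484^(1.5) = 227.39144
g₁ = m₃ / m₂^(3/2) = 451.36965 / 227.39144 ≈ 1.9850

1.9850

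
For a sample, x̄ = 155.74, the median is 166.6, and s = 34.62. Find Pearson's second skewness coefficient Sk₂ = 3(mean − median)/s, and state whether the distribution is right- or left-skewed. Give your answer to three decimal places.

-0.941, left-skewed

Sk₂ = 3(155.74 − 166.6) / 34.62 = 3 × -10.8600 / 34.62
    = -32.5800 / 34.62 ≈ -0.941
Sk₂ < 0 ⇒ mean < median ⇒ left-skewed (negative skew).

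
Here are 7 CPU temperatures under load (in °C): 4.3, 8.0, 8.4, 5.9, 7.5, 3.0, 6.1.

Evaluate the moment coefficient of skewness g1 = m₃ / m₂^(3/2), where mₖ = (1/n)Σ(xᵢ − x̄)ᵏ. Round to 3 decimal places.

-0.434

x̄ = (4.3 + 8.0 + 8.4 + 5.9 + 7.5 + 3.0 + 6.1) / 7 = 6.1714
deviations (xᵢ − x̄): -1.8714, 1.8286, 2.2286, -0.2714, 1.3286, -3.1714, -0.0714
Σ(xᵢ − x̄)² = 23.7143 ⇒ m₂ = 23.7143/7 = 3.38776
Σ(xᵢ − x̄)³ = -18.9452 ⇒ m₃ = -18.9452/7 = -2.70645
m₂^(3/2) = 3.38776^(1.5) = 6.23545
g1 = m₃ / m₂^(3/2) = -2.70645 / 6.23545 ≈ -0.434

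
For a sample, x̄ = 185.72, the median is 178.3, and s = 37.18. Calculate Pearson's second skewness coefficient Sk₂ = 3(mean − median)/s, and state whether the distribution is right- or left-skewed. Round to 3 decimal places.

Sk₂ = 3(185.72 − 178.3) / 37.18 = 3 × 7.4200 / 37.18
    = 22.2600 / 37.18 ≈ 0.599
Sk₂ > 0 ⇒ mean > median ⇒ right-skewed (positive skew).

0.599, right-skewed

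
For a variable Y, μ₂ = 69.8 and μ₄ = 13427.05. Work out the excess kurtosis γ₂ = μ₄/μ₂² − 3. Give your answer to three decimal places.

μ₂² = 69.8² = 4872.04000
μ₄/μ₂² = 13427.05 / 4872.04000 = 2.75594
γ₂ = 2.75594 − 3 ≈ -0.244

-0.244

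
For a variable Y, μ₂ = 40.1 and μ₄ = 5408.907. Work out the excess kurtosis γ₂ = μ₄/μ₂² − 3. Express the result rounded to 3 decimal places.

μ₂² = 40.1² = 1608.01000
μ₄/μ₂² = 5408.907 / 1608.01000 = 3.36373
γ₂ = 3.36373 − 3 ≈ 0.364

0.364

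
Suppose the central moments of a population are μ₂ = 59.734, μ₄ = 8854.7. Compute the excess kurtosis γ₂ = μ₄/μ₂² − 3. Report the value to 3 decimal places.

μ₂² = 59.734² = 3568.15076
μ₄/μ₂² = 8854.7 / 3568.15076 = 2.48159
γ₂ = 2.48159 − 3 ≈ -0.518

-0.518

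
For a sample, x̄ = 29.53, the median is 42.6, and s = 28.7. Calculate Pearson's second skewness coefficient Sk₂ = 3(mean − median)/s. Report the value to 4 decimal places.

Sk₂ = 3(29.53 − 42.6) / 28.7 = 3 × -13.0700 / 28.7
    = -39.2100 / 28.7 ≈ -1.3662

-1.3662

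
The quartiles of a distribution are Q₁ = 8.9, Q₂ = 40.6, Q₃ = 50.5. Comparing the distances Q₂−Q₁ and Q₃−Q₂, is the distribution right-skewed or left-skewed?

left-skewed

Q₂ − Q₁ = 31.7;  Q₃ − Q₂ = 9.9
Q₂ − Q₁ > Q₃ − Q₂ ⇒ the lower half is more spread out ⇒ left-skewed.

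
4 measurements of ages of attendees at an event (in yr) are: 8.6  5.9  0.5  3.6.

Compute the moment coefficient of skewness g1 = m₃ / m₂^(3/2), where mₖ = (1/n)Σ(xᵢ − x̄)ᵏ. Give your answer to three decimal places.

-0.086

x̄ = (8.6 + 5.9 + 0.5 + 3.6) / 4 = 4.6500
deviations (xᵢ − x̄): 3.9500, 1.2500, -4.1500, -1.0500
Σ(xᵢ − x̄)² = 35.4900 ⇒ m₂ = 35.4900/4 = 8.87250
Σ(xᵢ − x̄)³ = -9.0480 ⇒ m₃ = -9.0480/4 = -2.26200
m₂^(3/2) = 8.87250^(1.5) = 26.42829
g1 = m₃ / m₂^(3/2) = -2.26200 / 26.42829 ≈ -0.086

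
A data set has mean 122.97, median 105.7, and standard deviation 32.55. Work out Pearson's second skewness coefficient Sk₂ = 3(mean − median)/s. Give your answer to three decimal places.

1.592

Sk₂ = 3(122.97 − 105.7) / 32.55 = 3 × 17.2700 / 32.55
    = 51.8100 / 32.55 ≈ 1.592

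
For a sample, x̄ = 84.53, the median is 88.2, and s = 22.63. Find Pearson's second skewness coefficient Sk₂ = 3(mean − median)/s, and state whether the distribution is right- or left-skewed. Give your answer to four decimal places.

-0.4865, left-skewed

Sk₂ = 3(84.53 − 88.2) / 22.63 = 3 × -3.6700 / 22.63
    = -11.0100 / 22.63 ≈ -0.4865
Sk₂ < 0 ⇒ mean < median ⇒ left-skewed (negative skew).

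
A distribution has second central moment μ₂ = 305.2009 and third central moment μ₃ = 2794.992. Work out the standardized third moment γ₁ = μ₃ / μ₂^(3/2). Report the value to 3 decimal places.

σ = √μ₂ = √305.2009 = 17.47000
σ³ = μ₂^(3/2) = 5331.85972
γ₁ = μ₃/σ³ = 2794.992 / 5331.85972 ≈ 0.524

0.524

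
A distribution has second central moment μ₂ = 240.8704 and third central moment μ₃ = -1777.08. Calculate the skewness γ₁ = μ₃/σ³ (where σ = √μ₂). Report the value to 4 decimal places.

σ = √μ₂ = √240.8704 = 15.52000
σ³ = μ₂^(3/2) = 3738.30861
γ₁ = μ₃/σ³ = -1777.08 / 3738.30861 ≈ -0.4754

-0.4754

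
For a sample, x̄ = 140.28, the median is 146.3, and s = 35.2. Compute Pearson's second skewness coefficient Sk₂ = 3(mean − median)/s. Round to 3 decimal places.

-0.513

Sk₂ = 3(140.28 − 146.3) / 35.2 = 3 × -6.0200 / 35.2
    = -18.0600 / 35.2 ≈ -0.513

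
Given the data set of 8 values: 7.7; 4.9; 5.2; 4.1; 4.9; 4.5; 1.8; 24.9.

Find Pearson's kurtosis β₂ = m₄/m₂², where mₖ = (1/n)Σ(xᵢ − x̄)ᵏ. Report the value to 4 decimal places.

x̄ = 7.2500
Σ(xᵢ − x̄)² = 374.1600 ⇒ m₂ = 46.77000
Σ(xᵢ − x̄)⁴ = 98162.8519 ⇒ m₄ = 12270.35649
m₂² = 2187.43290
β₂ = m₄/m₂² = 12270.35649 / 2187.43290 ≈ 5.6095

5.6095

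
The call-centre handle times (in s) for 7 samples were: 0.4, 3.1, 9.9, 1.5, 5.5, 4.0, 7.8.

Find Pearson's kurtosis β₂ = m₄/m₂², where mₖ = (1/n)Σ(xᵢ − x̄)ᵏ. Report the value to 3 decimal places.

x̄ = 4.6000
Σ(xᵢ − x̄)² = 69.0000 ⇒ m₂ = 9.85714
Σ(xᵢ − x̄)⁴ = 1303.2756 ⇒ m₄ = 186.18223
m₂² = 97.16327
β₂ = m₄/m₂² = 186.18223 / 97.16327 ≈ 1.916

1.916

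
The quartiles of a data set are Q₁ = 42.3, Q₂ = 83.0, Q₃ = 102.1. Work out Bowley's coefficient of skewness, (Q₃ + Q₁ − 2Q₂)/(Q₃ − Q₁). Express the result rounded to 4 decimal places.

numerator: Q₃ + Q₁ − 2Q₂ = 102.1 + 42.3 − 2×83.0 = -21.6000
denominator: Q₃ − Q₁ = 102.1 − 42.3 = 59.8000
Bowley skewness = -21.6000 / 59.8000 ≈ -0.3612

-0.3612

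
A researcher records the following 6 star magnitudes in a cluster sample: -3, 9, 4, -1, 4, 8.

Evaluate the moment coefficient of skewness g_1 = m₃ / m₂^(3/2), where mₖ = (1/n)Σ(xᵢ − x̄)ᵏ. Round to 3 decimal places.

x̄ = (-3 + 9 + 4 - 1 + 4 + 8) / 6 = 3.5000
deviations (xᵢ − x̄): -6.5000, 5.5000, 0.5000, -4.5000, 0.5000, 4.5000
Σ(xᵢ − x̄)² = 113.5000 ⇒ m₂ = 113.5000/6 = 18.91667
Σ(xᵢ − x̄)³ = -108.0000 ⇒ m₃ = -108.0000/6 = -18.00000
m₂^(3/2) = 18.91667^(1.5) = 82.27482
g_1 = m₃ / m₂^(3/2) = -18.00000 / 82.27482 ≈ -0.219

-0.219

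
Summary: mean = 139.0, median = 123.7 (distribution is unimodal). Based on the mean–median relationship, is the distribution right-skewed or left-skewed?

right-skewed

mean − median = 139.0 − 123.7 = 15.3
mean > median ⇒ the longer tail is on the right ⇒ right-skewed (positively skewed).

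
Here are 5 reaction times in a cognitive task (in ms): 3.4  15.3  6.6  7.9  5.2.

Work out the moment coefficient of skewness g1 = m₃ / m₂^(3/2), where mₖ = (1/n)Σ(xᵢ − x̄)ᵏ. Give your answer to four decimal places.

1.0140

x̄ = (3.4 + 15.3 + 6.6 + 7.9 + 5.2) / 5 = 7.6800
deviations (xᵢ − x̄): -4.2800, 7.6200, -1.0800, 0.2200, -2.4800
Σ(xᵢ − x̄)² = 83.7480 ⇒ m₂ = 83.7480/5 = 16.74960
Σ(xᵢ − x̄)³ = 347.5459 ⇒ m₃ = 347.5459/5 = 69.50918
m₂^(3/2) = 16.74960^(1.5) = 68.54987
g1 = m₃ / m₂^(3/2) = 69.50918 / 68.54987 ≈ 1.0140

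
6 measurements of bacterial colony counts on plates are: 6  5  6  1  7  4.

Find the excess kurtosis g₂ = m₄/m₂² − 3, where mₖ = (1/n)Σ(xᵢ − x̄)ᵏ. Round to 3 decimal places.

x̄ = 4.8333
Σ(xᵢ − x̄)² = 22.8333 ⇒ m₂ = 3.80556
Σ(xᵢ − x̄)⁴ = 242.1528 ⇒ m₄ = 40.35880
m₂² = 14.48225
g₂ = m₄/m₂² − 3 = 2.78678 − 3 ≈ -0.213

-0.213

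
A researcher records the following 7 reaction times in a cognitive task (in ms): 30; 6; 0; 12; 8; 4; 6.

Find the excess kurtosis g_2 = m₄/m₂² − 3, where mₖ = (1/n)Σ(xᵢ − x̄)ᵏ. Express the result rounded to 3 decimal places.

x̄ = 9.4286
Σ(xᵢ − x̄)² = 573.7143 ⇒ m₂ = 81.95918
Σ(xᵢ − x̄)⁴ = 188179.9650 ⇒ m₄ = 26882.85214
m₂² = 6717.30779
g_2 = m₄/m₂² − 3 = 4.00203 − 3 ≈ 1.002

1.002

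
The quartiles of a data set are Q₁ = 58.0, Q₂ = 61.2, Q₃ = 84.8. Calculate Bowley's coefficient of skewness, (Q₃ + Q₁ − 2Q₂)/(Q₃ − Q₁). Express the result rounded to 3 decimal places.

0.761

numerator: Q₃ + Q₁ − 2Q₂ = 84.8 + 58.0 − 2×61.2 = 20.4000
denominator: Q₃ − Q₁ = 84.8 − 58.0 = 26.8000
Bowley skewness = 20.4000 / 26.8000 ≈ 0.761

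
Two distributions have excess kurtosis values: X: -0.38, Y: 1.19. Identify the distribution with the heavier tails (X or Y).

Y

Higher excess kurtosis ⇒ heavier tails relative to the normal distribution.
-0.38 vs 1.19: the larger is 1.19, so Y has heavier tails. (Y is leptokurtic — heavier-than-normal tails; the other is platykurtic.)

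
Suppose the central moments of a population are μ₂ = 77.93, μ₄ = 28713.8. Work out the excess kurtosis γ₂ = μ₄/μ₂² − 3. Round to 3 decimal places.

μ₂² = 77.93² = 6073.08490
μ₄/μ₂² = 28713.8 / 6073.08490 = 4.72804
γ₂ = 4.72804 − 3 ≈ 1.728

1.728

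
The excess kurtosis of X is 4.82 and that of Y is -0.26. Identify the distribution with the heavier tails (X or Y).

Higher excess kurtosis ⇒ heavier tails relative to the normal distribution.
4.82 vs -0.26: the larger is 4.82, so X has heavier tails. (X is leptokurtic — heavier-than-normal tails; the other is platykurtic.)

X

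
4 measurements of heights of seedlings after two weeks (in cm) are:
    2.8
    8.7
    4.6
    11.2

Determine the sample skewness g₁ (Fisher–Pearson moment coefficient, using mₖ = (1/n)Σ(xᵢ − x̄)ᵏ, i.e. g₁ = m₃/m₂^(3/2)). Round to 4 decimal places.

x̄ = (2.8 + 8.7 + 4.6 + 11.2) / 4 = 6.8250
deviations (xᵢ − x̄): -4.0250, 1.8750, -2.2250, 4.3750
Σ(xᵢ − x̄)² = 43.8075 ⇒ m₂ = 43.8075/4 = 10.95187
Σ(xᵢ − x̄)³ = 14.1094 ⇒ m₃ = 14.1094/4 = 3.52734
m₂^(3/2) = 10.95187^(1.5) = 36.24372
g₁ = m₃ / m₂^(3/2) = 3.52734 / 36.24372 ≈ 0.0973

0.0973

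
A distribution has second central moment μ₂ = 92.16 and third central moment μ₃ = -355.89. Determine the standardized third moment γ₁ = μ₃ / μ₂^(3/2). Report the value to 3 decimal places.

-0.402

σ = √μ₂ = √92.16 = 9.60000
σ³ = μ₂^(3/2) = 884.73600
γ₁ = μ₃/σ³ = -355.89 / 884.73600 ≈ -0.402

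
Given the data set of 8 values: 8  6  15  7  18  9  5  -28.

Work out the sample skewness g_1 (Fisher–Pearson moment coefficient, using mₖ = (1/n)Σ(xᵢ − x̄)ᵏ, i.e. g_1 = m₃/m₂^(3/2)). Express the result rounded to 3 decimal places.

-1.785

x̄ = (8 + 6 + 15 + 7 + 18 + 9 + 5 - 28) / 8 = 5.0000
deviations (xᵢ − x̄): 3.0000, 1.0000, 10.0000, 2.0000, 13.0000, 4.0000, 0.0000, -33.0000
Σ(xᵢ − x̄)² = 1388.0000 ⇒ m₂ = 1388.0000/8 = 173.50000
Σ(xᵢ − x̄)³ = -32640.0000 ⇒ m₃ = -32640.0000/8 = -4080.00000
m₂^(3/2) = 173.50000^(1.5) = 2285.33157
g_1 = m₃ / m₂^(3/2) = -4080.00000 / 2285.33157 ≈ -1.785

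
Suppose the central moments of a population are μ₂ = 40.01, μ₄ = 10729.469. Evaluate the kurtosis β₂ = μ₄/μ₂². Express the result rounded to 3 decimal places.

6.703

μ₂² = 40.01² = 1600.80010
μ₄/μ₂² = 10729.469 / 1600.80010 = 6.70257
β₂ ≈ 6.703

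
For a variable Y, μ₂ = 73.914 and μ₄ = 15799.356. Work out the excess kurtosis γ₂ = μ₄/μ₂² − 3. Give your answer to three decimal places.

-0.108

μ₂² = 73.914² = 5463.27940
μ₄/μ₂² = 15799.356 / 5463.27940 = 2.89192
γ₂ = 2.89192 − 3 ≈ -0.108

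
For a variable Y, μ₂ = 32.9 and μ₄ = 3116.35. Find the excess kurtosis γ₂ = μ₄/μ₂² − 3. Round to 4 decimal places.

μ₂² = 32.9² = 1082.41000
μ₄/μ₂² = 3116.35 / 1082.41000 = 2.87908
γ₂ = 2.87908 − 3 ≈ -0.1209

-0.1209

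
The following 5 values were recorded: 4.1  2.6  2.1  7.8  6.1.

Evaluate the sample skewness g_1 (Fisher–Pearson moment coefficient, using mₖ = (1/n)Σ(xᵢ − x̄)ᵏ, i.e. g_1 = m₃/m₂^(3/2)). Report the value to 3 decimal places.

0.336

x̄ = (4.1 + 2.6 + 2.1 + 7.8 + 6.1) / 5 = 4.5400
deviations (xᵢ − x̄): -0.4400, -1.9400, -2.4400, 3.2600, 1.5600
Σ(xᵢ − x̄)² = 22.9720 ⇒ m₂ = 22.9720/5 = 4.59440
Σ(xᵢ − x̄)³ = 16.5290 ⇒ m₃ = 16.5290/5 = 3.30581
m₂^(3/2) = 4.59440^(1.5) = 9.84789
g_1 = m₃ / m₂^(3/2) = 3.30581 / 9.84789 ≈ 0.336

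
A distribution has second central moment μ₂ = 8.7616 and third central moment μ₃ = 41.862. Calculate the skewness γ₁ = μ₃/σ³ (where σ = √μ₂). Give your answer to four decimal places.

σ = √μ₂ = √8.7616 = 2.96000
σ³ = μ₂^(3/2) = 25.93434
γ₁ = μ₃/σ³ = 41.862 / 25.93434 ≈ 1.6142

1.6142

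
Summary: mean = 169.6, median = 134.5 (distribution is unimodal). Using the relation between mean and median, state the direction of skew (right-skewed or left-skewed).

mean − median = 169.6 − 134.5 = 35.1
mean > median ⇒ the longer tail is on the right ⇒ right-skewed (positively skewed).

right-skewed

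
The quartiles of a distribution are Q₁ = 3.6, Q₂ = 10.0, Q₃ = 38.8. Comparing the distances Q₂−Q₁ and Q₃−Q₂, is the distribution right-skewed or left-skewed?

right-skewed

Q₂ − Q₁ = 6.4;  Q₃ − Q₂ = 28.8
Q₃ − Q₂ > Q₂ − Q₁ ⇒ the upper half is more spread out ⇒ right-skewed.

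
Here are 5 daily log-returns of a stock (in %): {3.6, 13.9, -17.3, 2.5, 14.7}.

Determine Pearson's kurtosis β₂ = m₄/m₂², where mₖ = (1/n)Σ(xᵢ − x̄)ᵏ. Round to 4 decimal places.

x̄ = 3.4800
Σ(xᵢ − x̄)² = 667.2480 ⇒ m₂ = 133.44960
Σ(xᵢ − x̄)⁴ = 214096.1408 ⇒ m₄ = 42819.22816
m₂² = 17808.79574
β₂ = m₄/m₂² = 42819.22816 / 17808.79574 ≈ 2.4044

2.4044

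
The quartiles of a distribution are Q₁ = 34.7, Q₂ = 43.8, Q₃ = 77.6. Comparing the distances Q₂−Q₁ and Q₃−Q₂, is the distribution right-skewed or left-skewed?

right-skewed

Q₂ − Q₁ = 9.1;  Q₃ − Q₂ = 33.8
Q₃ − Q₂ > Q₂ − Q₁ ⇒ the upper half is more spread out ⇒ right-skewed.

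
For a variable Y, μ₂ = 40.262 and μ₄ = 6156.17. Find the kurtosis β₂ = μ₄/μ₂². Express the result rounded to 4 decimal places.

μ₂² = 40.262² = 1621.02864
μ₄/μ₂² = 6156.17 / 1621.02864 = 3.79769
β₂ ≈ 3.7977

3.7977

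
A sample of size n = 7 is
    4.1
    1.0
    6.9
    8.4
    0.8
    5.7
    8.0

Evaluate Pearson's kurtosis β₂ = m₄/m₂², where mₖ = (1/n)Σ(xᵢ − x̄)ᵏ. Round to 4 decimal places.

x̄ = 4.9857
Σ(xᵢ − x̄)² = 59.1086 ⇒ m₂ = 8.44408
Σ(xᵢ − x̄)⁴ = 792.0718 ⇒ m₄ = 113.15312
m₂² = 71.30251
β₂ = m₄/m₂² = 113.15312 / 71.30251 ≈ 1.5869

1.5869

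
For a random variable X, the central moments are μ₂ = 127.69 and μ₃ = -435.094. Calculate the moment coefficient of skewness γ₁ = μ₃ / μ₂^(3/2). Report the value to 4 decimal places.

-0.3015

σ = √μ₂ = √127.69 = 11.30000
σ³ = μ₂^(3/2) = 1442.89700
γ₁ = μ₃/σ³ = -435.094 / 1442.89700 ≈ -0.3015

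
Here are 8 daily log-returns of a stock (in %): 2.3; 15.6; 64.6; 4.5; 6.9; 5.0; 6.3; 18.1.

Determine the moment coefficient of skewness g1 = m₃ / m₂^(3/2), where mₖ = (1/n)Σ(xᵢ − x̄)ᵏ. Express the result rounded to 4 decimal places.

1.9626

x̄ = (2.3 + 15.6 + 64.6 + 4.5 + 6.9 + 5.0 + 6.3 + 18.1) / 8 = 15.4125
deviations (xᵢ − x̄): -13.1125, 0.1875, 49.1875, -10.9125, -8.5125, -10.4125, -9.1125, 2.6875
Σ(xᵢ − x̄)² = 2981.6087 ⇒ m₂ = 2981.6087/8 = 372.70109
Σ(xᵢ − x̄)³ = 112967.6887 ⇒ m₃ = 112967.6887/8 = 14120.96108
m₂^(3/2) = 372.70109^(1.5) = 7195.16903
g1 = m₃ / m₂^(3/2) = 14120.96108 / 7195.16903 ≈ 1.9626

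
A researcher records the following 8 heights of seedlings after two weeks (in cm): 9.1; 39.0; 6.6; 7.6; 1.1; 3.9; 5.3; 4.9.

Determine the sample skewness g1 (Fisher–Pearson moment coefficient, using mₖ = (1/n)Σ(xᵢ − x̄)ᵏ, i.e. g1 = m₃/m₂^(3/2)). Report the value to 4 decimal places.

2.0859

x̄ = (9.1 + 39.0 + 6.6 + 7.6 + 1.1 + 3.9 + 5.3 + 4.9) / 8 = 9.6875
deviations (xᵢ − x̄): -0.5875, 29.3125, -3.0875, -2.0875, -8.5875, -5.7875, -4.3875, -4.7875
Σ(xᵢ − x̄)² = 1022.8688 ⇒ m₂ = 1022.8688/8 = 127.85859
Σ(xᵢ − x̄)³ = 24125.9026 ⇒ m₃ = 24125.9026/8 = 3015.73782
m₂^(3/2) = 127.85859^(1.5) = 1445.75561
g1 = m₃ / m₂^(3/2) = 3015.73782 / 1445.75561 ≈ 2.0859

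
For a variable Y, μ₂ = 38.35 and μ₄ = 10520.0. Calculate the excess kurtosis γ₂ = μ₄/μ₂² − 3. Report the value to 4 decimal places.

μ₂² = 38.35² = 1470.72250
μ₄/μ₂² = 10520.0 / 1470.72250 = 7.15295
γ₂ = 7.15295 − 3 ≈ 4.1529

4.1529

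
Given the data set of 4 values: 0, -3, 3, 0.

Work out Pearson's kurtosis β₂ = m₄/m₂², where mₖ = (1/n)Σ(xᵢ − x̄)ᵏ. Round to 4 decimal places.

2.0000

x̄ = 0.0000
Σ(xᵢ − x̄)² = 18.0000 ⇒ m₂ = 4.50000
Σ(xᵢ − x̄)⁴ = 162.0000 ⇒ m₄ = 40.50000
m₂² = 20.25000
β₂ = m₄/m₂² = 40.50000 / 20.25000 ≈ 2.0000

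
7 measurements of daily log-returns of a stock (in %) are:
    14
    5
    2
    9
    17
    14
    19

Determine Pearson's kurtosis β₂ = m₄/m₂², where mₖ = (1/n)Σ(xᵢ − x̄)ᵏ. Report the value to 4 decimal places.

1.7321

x̄ = 11.4286
Σ(xᵢ − x̄)² = 237.7143 ⇒ m₂ = 33.95918
Σ(xᵢ − x̄)⁴ = 13982.8222 ⇒ m₄ = 1997.54602
m₂² = 1153.22616
β₂ = m₄/m₂² = 1997.54602 / 1153.22616 ≈ 1.7321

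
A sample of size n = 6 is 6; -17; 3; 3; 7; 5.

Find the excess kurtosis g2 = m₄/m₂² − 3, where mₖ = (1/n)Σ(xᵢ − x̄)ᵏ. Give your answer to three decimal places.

x̄ = 1.1667
Σ(xᵢ − x̄)² = 408.8333 ⇒ m₂ = 68.13889
Σ(xᵢ − x̄)⁴ = 110860.4861 ⇒ m₄ = 18476.74769
m₂² = 4642.90818
g2 = m₄/m₂² − 3 = 3.97956 − 3 ≈ 0.980

0.980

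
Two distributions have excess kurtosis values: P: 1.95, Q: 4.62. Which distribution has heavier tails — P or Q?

Higher excess kurtosis ⇒ heavier tails relative to the normal distribution.
1.95 vs 4.62: the larger is 4.62, so Q has heavier tails.

Q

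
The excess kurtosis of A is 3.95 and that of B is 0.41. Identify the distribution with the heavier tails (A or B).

A

Higher excess kurtosis ⇒ heavier tails relative to the normal distribution.
3.95 vs 0.41: the larger is 3.95, so A has heavier tails.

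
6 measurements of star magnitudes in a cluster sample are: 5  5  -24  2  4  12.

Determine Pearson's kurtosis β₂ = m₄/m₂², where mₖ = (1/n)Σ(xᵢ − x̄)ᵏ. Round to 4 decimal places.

3.7510

x̄ = 0.6667
Σ(xᵢ − x̄)² = 787.3333 ⇒ m₂ = 131.22222
Σ(xᵢ − x̄)⁴ = 387534.4444 ⇒ m₄ = 64589.07407
m₂² = 17219.27160
β₂ = m₄/m₂² = 64589.07407 / 17219.27160 ≈ 3.7510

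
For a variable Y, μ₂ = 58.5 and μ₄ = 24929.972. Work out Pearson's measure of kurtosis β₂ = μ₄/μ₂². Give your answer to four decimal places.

7.2847

μ₂² = 58.5² = 3422.25000
μ₄/μ₂² = 24929.972 / 3422.25000 = 7.28467
β₂ ≈ 7.2847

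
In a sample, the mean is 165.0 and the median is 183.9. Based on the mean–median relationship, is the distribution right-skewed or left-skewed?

mean − median = 165.0 − 183.9 = -18.9
mean < median ⇒ the longer tail is on the left ⇒ left-skewed (negatively skewed).

left-skewed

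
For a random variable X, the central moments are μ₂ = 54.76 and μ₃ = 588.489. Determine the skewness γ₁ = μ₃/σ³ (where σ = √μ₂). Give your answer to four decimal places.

σ = √μ₂ = √54.76 = 7.40000
σ³ = μ₂^(3/2) = 405.22400
γ₁ = μ₃/σ³ = 588.489 / 405.22400 ≈ 1.4523

1.4523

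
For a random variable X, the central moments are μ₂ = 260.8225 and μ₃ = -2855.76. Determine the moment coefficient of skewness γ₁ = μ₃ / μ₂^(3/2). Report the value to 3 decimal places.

-0.678

σ = √μ₂ = √260.8225 = 16.15000
σ³ = μ₂^(3/2) = 4212.28338
γ₁ = μ₃/σ³ = -2855.76 / 4212.28338 ≈ -0.678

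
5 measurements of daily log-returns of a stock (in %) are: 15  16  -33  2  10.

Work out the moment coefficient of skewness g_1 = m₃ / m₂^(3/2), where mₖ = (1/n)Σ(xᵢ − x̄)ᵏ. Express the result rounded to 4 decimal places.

-1.2440

x̄ = (15 + 16 - 33 + 2 + 10) / 5 = 2.0000
deviations (xᵢ − x̄): 13.0000, 14.0000, -35.0000, 0.0000, 8.0000
Σ(xᵢ − x̄)² = 1654.0000 ⇒ m₂ = 1654.0000/5 = 330.80000
Σ(xᵢ − x̄)³ = -37422.0000 ⇒ m₃ = -37422.0000/5 = -7484.40000
m₂^(3/2) = 330.80000^(1.5) = 6016.55999
g_1 = m₃ / m₂^(3/2) = -7484.40000 / 6016.55999 ≈ -1.2440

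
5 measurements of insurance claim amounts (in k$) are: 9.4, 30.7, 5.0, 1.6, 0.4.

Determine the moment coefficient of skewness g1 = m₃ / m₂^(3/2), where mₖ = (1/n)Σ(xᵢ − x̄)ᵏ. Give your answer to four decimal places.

x̄ = (9.4 + 30.7 + 5.0 + 1.6 + 0.4) / 5 = 9.4200
deviations (xᵢ − x̄): -0.0200, 21.2800, -4.4200, -7.8200, -9.0200
Σ(xᵢ − x̄)² = 614.8880 ⇒ m₂ = 614.8880/5 = 122.97760
Σ(xᵢ − x̄)³ = 8337.9677 ⇒ m₃ = 8337.9677/5 = 1667.59354
m₂^(3/2) = 122.97760^(1.5) = 1363.76337
g1 = m₃ / m₂^(3/2) = 1667.59354 / 1363.76337 ≈ 1.2228

1.2228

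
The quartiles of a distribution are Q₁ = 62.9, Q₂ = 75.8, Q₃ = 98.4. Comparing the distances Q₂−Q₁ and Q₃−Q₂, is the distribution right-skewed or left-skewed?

Q₂ − Q₁ = 12.9;  Q₃ − Q₂ = 22.6
Q₃ − Q₂ > Q₂ − Q₁ ⇒ the upper half is more spread out ⇒ right-skewed.

right-skewed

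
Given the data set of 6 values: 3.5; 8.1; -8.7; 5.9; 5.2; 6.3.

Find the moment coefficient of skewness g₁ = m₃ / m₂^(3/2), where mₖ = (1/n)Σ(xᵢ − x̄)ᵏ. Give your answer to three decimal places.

-1.552

x̄ = (3.5 + 8.1 - 8.7 + 5.9 + 5.2 + 6.3) / 6 = 3.3833
deviations (xᵢ − x̄): 0.1167, 4.7167, -12.0833, 2.5167, 1.8167, 2.9167
Σ(xᵢ − x̄)² = 186.4083 ⇒ m₂ = 186.4083/6 = 31.06806
Σ(xᵢ − x̄)³ = -1612.5706 ⇒ m₃ = -1612.5706/6 = -268.76176
m₂^(3/2) = 31.06806^(1.5) = 173.16938
g₁ = m₃ / m₂^(3/2) = -268.76176 / 173.16938 ≈ -1.552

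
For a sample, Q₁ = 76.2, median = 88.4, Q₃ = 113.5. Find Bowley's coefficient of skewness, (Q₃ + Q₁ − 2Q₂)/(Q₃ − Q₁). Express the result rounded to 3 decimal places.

numerator: Q₃ + Q₁ − 2Q₂ = 113.5 + 76.2 − 2×88.4 = 12.9000
denominator: Q₃ − Q₁ = 113.5 − 76.2 = 37.3000
Bowley skewness = 12.9000 / 37.3000 ≈ 0.346

0.346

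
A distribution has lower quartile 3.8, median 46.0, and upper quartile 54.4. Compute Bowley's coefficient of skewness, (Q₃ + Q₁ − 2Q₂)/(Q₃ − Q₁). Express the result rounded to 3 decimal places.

-0.668

numerator: Q₃ + Q₁ − 2Q₂ = 54.4 + 3.8 − 2×46.0 = -33.8000
denominator: Q₃ − Q₁ = 54.4 − 3.8 = 50.6000
Bowley skewness = -33.8000 / 50.6000 ≈ -0.668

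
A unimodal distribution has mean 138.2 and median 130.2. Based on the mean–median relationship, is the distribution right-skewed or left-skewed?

mean − median = 138.2 − 130.2 = 8.0
mean > median ⇒ the longer tail is on the right ⇒ right-skewed (positively skewed).

right-skewed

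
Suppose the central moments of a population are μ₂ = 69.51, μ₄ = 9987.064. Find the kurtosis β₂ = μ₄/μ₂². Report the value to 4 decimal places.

μ₂² = 69.51² = 4831.64010
μ₄/μ₂² = 9987.064 / 4831.64010 = 2.06701
β₂ ≈ 2.0670

2.0670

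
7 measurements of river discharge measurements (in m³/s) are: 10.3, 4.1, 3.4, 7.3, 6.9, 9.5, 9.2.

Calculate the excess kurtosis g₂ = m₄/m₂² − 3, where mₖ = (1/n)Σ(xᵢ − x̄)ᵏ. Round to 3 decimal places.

x̄ = 7.2429
Σ(xᵢ − x̄)² = 43.0371 ⇒ m₂ = 6.14816
Σ(xᵢ − x̄)⁴ = 443.6383 ⇒ m₄ = 63.37691
m₂² = 37.79991
g₂ = m₄/m₂² − 3 = 1.67664 − 3 ≈ -1.323

-1.323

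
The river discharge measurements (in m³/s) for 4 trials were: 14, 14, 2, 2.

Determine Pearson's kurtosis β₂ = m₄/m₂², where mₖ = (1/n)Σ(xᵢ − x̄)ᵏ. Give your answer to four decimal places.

1.0000

x̄ = 8.0000
Σ(xᵢ − x̄)² = 144.0000 ⇒ m₂ = 36.00000
Σ(xᵢ − x̄)⁴ = 5184.0000 ⇒ m₄ = 1296.00000
m₂² = 1296.00000
β₂ = m₄/m₂² = 1296.00000 / 1296.00000 ≈ 1.0000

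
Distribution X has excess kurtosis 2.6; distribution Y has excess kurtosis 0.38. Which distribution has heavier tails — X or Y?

Higher excess kurtosis ⇒ heavier tails relative to the normal distribution.
2.6 vs 0.38: the larger is 2.6, so X has heavier tails.

X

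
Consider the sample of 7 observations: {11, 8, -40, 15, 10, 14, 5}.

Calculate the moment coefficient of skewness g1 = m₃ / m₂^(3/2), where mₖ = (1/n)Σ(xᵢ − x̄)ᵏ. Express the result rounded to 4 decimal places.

x̄ = (11 + 8 - 40 + 15 + 10 + 14 + 5) / 7 = 3.2857
deviations (xᵢ − x̄): 7.7143, 4.7143, -43.2857, 11.7143, 6.7143, 10.7143, 1.7143
Σ(xᵢ − x̄)² = 2255.4286 ⇒ m₂ = 2255.4286/7 = 322.20408
Σ(xᵢ − x̄)³ = -77393.3878 ⇒ m₃ = -77393.3878/7 = -11056.19825
m₂^(3/2) = 322.20408^(1.5) = 5783.57746
g1 = m₃ / m₂^(3/2) = -11056.19825 / 5783.57746 ≈ -1.9117

-1.9117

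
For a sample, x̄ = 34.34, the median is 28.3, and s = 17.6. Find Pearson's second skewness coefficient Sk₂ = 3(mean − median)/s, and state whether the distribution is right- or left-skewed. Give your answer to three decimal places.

1.030, right-skewed

Sk₂ = 3(34.34 − 28.3) / 17.6 = 3 × 6.0400 / 17.6
    = 18.1200 / 17.6 ≈ 1.030
Sk₂ > 0 ⇒ mean > median ⇒ right-skewed (positive skew).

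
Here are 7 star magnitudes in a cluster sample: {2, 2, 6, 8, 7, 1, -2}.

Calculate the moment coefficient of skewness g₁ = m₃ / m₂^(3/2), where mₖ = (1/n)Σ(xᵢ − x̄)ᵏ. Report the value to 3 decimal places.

-0.082

x̄ = (2 + 2 + 6 + 8 + 7 + 1 - 2) / 7 = 3.4286
deviations (xᵢ − x̄): -1.4286, -1.4286, 2.5714, 4.5714, 3.5714, -2.4286, -5.4286
Σ(xᵢ − x̄)² = 79.7143 ⇒ m₂ = 79.7143/7 = 11.38776
Σ(xᵢ − x̄)³ = -22.0408 ⇒ m₃ = -22.0408/7 = -3.14869
m₂^(3/2) = 11.38776^(1.5) = 38.42883
g₁ = m₃ / m₂^(3/2) = -3.14869 / 38.42883 ≈ -0.082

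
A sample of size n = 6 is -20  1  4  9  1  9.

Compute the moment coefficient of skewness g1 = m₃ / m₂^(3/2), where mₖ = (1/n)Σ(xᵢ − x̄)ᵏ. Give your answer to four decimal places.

-1.3477

x̄ = (-20 + 1 + 4 + 9 + 1 + 9) / 6 = 0.6667
deviations (xᵢ − x̄): -20.6667, 0.3333, 3.3333, 8.3333, 0.3333, 8.3333
Σ(xᵢ − x̄)² = 577.3333 ⇒ m₂ = 577.3333/6 = 96.22222
Σ(xᵢ − x̄)³ = -7632.4444 ⇒ m₃ = -7632.4444/6 = -1272.07407
m₂^(3/2) = 96.22222^(1.5) = 943.87194
g1 = m₃ / m₂^(3/2) = -1272.07407 / 943.87194 ≈ -1.3477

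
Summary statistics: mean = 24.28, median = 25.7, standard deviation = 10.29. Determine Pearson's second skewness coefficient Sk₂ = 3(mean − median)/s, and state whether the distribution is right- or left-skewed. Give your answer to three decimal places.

Sk₂ = 3(24.28 − 25.7) / 10.29 = 3 × -1.4200 / 10.29
    = -4.2600 / 10.29 ≈ -0.414
Sk₂ < 0 ⇒ mean < median ⇒ left-skewed (negative skew).

-0.414, left-skewed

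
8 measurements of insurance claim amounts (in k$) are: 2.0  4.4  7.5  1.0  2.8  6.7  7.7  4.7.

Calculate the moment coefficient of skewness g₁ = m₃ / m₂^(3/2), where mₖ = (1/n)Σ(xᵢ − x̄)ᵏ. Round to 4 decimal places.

x̄ = (2.0 + 4.4 + 7.5 + 1.0 + 2.8 + 6.7 + 7.7 + 4.7) / 8 = 4.6000
deviations (xᵢ − x̄): -2.6000, -0.2000, 2.9000, -3.6000, -1.8000, 2.1000, 3.1000, 0.1000
Σ(xᵢ − x̄)² = 45.4400 ⇒ m₂ = 45.4400/8 = 5.68000
Σ(xᵢ − x̄)³ = -6.6300 ⇒ m₃ = -6.6300/8 = -0.82875
m₂^(3/2) = 5.68000^(1.5) = 13.53700
g₁ = m₃ / m₂^(3/2) = -0.82875 / 13.53700 ≈ -0.0612

-0.0612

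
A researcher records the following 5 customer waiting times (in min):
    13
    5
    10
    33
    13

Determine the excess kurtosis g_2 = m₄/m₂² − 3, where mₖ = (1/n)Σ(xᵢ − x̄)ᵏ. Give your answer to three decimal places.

-0.137

x̄ = 14.8000
Σ(xᵢ − x̄)² = 456.8000 ⇒ m₂ = 91.36000
Σ(xᵢ − x̄)⁴ = 119495.4560 ⇒ m₄ = 23899.09120
m₂² = 8346.64960
g_2 = m₄/m₂² − 3 = 2.86332 − 3 ≈ -0.137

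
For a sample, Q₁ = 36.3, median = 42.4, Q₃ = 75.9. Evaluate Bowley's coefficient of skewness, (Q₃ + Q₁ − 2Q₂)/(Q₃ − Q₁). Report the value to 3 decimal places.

0.692

numerator: Q₃ + Q₁ − 2Q₂ = 75.9 + 36.3 − 2×42.4 = 27.4000
denominator: Q₃ − Q₁ = 75.9 − 36.3 = 39.6000
Bowley skewness = 27.4000 / 39.6000 ≈ 0.692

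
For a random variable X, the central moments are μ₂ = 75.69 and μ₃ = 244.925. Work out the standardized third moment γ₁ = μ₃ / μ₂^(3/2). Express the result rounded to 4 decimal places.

σ = √μ₂ = √75.69 = 8.70000
σ³ = μ₂^(3/2) = 658.50300
γ₁ = μ₃/σ³ = 244.925 / 658.50300 ≈ 0.3719

0.3719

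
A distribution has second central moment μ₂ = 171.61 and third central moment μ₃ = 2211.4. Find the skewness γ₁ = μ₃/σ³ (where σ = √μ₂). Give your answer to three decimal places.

0.984

σ = √μ₂ = √171.61 = 13.10000
σ³ = μ₂^(3/2) = 2248.09100
γ₁ = μ₃/σ³ = 2211.4 / 2248.09100 ≈ 0.984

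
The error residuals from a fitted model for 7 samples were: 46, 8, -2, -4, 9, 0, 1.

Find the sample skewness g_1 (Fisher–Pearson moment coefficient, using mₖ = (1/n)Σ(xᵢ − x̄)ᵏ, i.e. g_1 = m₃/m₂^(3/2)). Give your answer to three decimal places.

x̄ = (46 + 8 - 2 - 4 + 9 + 0 + 1) / 7 = 8.2857
deviations (xᵢ − x̄): 37.7143, -0.2857, -10.2857, -12.2857, 0.7143, -8.2857, -7.2857
Σ(xᵢ − x̄)² = 1801.4286 ⇒ m₂ = 1801.4286/7 = 257.34694
Σ(xᵢ − x̄)³ = 49745.7551 ⇒ m₃ = 49745.7551/7 = 7106.53644
m₂^(3/2) = 257.34694^(1.5) = 4128.36901
g_1 = m₃ / m₂^(3/2) = 7106.53644 / 4128.36901 ≈ 1.721

1.721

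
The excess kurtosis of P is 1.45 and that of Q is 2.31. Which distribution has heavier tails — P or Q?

Higher excess kurtosis ⇒ heavier tails relative to the normal distribution.
1.45 vs 2.31: the larger is 2.31, so Q has heavier tails.

Q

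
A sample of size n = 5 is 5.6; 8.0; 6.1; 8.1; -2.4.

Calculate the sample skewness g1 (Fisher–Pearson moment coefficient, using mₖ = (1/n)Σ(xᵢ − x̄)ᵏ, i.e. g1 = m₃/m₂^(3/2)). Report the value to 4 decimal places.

x̄ = (5.6 + 8.0 + 6.1 + 8.1 - 2.4) / 5 = 5.0800
deviations (xᵢ − x̄): 0.5200, 2.9200, 1.0200, 3.0200, -7.4800
Σ(xᵢ − x̄)² = 74.9080 ⇒ m₂ = 74.9080/5 = 14.98160
Σ(xᵢ − x̄)³ = -364.8665 ⇒ m₃ = -364.8665/5 = -72.97330
m₂^(3/2) = 14.98160^(1.5) = 57.98789
g1 = m₃ / m₂^(3/2) = -72.97330 / 57.98789 ≈ -1.2584

-1.2584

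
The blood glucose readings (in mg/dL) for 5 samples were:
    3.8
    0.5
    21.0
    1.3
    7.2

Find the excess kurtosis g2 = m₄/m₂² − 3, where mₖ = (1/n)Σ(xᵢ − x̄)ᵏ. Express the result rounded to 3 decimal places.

x̄ = 6.7600
Σ(xᵢ − x̄)² = 280.7320 ⇒ m₂ = 56.14640
Σ(xᵢ − x̄)⁴ = 43619.9577 ⇒ m₄ = 8723.99153
m₂² = 3152.41823
g2 = m₄/m₂² − 3 = 2.76740 − 3 ≈ -0.233

-0.233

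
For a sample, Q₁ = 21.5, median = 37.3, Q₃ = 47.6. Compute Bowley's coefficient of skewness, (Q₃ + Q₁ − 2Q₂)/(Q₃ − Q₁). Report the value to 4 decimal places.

-0.2107

numerator: Q₃ + Q₁ − 2Q₂ = 47.6 + 21.5 − 2×37.3 = -5.5000
denominator: Q₃ − Q₁ = 47.6 − 21.5 = 26.1000
Bowley skewness = -5.5000 / 26.1000 ≈ -0.2107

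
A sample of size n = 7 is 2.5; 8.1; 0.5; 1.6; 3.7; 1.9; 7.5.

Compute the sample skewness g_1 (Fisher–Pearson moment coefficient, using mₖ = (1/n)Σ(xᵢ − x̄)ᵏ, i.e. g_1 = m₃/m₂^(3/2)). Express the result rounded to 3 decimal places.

0.634

x̄ = (2.5 + 8.1 + 0.5 + 1.6 + 3.7 + 1.9 + 7.5) / 7 = 3.6857
deviations (xᵢ − x̄): -1.1857, 4.4143, -3.1857, -2.0857, 0.0143, -1.7857, 3.8143
Σ(xᵢ − x̄)² = 53.1286 ⇒ m₂ = 53.1286/7 = 7.58980
Σ(xᵢ − x̄)³ = 92.7440 ⇒ m₃ = 92.7440/7 = 13.24914
m₂^(3/2) = 7.58980^(1.5) = 20.90957
g_1 = m₃ / m₂^(3/2) = 13.24914 / 20.90957 ≈ 0.634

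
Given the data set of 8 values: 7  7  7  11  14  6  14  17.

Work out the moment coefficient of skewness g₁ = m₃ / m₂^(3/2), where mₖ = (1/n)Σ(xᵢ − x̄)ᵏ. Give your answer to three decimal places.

x̄ = (7 + 7 + 7 + 11 + 14 + 6 + 14 + 17) / 8 = 10.3750
deviations (xᵢ − x̄): -3.3750, -3.3750, -3.3750, 0.6250, 3.6250, -4.3750, 3.6250, 6.6250
Σ(xᵢ − x̄)² = 123.8750 ⇒ m₂ = 123.8750/8 = 15.48438
Σ(xᵢ − x̄)³ = 187.2188 ⇒ m₃ = 187.2188/8 = 23.40234
m₂^(3/2) = 15.48438^(1.5) = 60.93131
g₁ = m₃ / m₂^(3/2) = 23.40234 / 60.93131 ≈ 0.384

0.384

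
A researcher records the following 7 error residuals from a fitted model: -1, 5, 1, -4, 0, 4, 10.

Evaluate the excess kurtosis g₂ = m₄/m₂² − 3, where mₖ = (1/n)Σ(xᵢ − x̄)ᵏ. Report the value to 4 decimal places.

-0.6363

x̄ = 2.1429
Σ(xᵢ − x̄)² = 126.8571 ⇒ m₂ = 18.12245
Σ(xᵢ − x̄)⁴ = 5433.9708 ⇒ m₄ = 776.28155
m₂² = 328.42316
g₂ = m₄/m₂² − 3 = 2.36366 − 3 ≈ -0.6363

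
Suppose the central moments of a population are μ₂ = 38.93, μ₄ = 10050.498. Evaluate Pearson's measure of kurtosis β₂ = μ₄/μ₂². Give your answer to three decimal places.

μ₂² = 38.93² = 1515.54490
μ₄/μ₂² = 10050.498 / 1515.54490 = 6.63161
β₂ ≈ 6.632

6.632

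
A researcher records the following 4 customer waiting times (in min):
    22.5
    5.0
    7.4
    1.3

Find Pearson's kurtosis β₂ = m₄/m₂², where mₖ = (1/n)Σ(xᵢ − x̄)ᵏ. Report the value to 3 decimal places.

x̄ = 9.0500
Σ(xᵢ − x̄)² = 260.0900 ⇒ m₂ = 65.02250
Σ(xᵢ − x̄)⁴ = 36609.6724 ⇒ m₄ = 9152.41811
m₂² = 4227.92551
β₂ = m₄/m₂² = 9152.41811 / 4227.92551 ≈ 2.165

2.165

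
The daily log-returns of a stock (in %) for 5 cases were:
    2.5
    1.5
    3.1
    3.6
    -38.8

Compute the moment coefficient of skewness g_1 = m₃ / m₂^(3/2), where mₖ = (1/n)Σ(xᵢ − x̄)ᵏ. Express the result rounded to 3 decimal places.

-1.493

x̄ = (2.5 + 1.5 + 3.1 + 3.6 - 38.8) / 5 = -5.6200
deviations (xᵢ − x̄): 8.1200, 7.1200, 8.7200, 9.2200, -33.1800
Σ(xᵢ − x̄)² = 1378.5880 ⇒ m₂ = 1378.5880/5 = 275.71760
Σ(xᵢ − x̄)³ = -34185.1097 ⇒ m₃ = -34185.1097/5 = -6837.02194
m₂^(3/2) = 275.71760^(1.5) = 4578.22080
g_1 = m₃ / m₂^(3/2) = -6837.02194 / 4578.22080 ≈ -1.493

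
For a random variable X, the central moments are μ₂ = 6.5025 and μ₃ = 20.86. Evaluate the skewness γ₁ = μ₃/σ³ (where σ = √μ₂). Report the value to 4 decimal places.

σ = √μ₂ = √6.5025 = 2.55000
σ³ = μ₂^(3/2) = 16.58138
γ₁ = μ₃/σ³ = 20.86 / 16.58138 ≈ 1.2580

1.2580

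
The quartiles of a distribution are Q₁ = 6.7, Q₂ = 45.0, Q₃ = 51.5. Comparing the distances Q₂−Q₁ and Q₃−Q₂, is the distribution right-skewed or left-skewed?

Q₂ − Q₁ = 38.3;  Q₃ − Q₂ = 6.5
Q₂ − Q₁ > Q₃ − Q₂ ⇒ the lower half is more spread out ⇒ left-skewed.

left-skewed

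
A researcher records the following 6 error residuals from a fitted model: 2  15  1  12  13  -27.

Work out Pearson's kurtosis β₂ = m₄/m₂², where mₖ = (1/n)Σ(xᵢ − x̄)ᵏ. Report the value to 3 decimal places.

x̄ = 2.6667
Σ(xᵢ − x̄)² = 1229.3333 ⇒ m₂ = 204.88889
Σ(xᵢ − x̄)⁴ = 816731.1111 ⇒ m₄ = 136121.85185
m₂² = 41979.45679
β₂ = m₄/m₂² = 136121.85185 / 41979.45679 ≈ 3.243

3.243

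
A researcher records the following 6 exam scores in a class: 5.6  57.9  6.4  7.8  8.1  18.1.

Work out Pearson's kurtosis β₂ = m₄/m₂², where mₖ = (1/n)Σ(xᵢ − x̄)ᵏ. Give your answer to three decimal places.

3.831

x̄ = 17.3167
Σ(xᵢ − x̄)² = 2079.5883 ⇒ m₂ = 346.59806
Σ(xᵢ − x̄)⁴ = 2761098.8306 ⇒ m₄ = 460183.13844
m₂² = 120130.21211
β₂ = m₄/m₂² = 460183.13844 / 120130.21211 ≈ 3.831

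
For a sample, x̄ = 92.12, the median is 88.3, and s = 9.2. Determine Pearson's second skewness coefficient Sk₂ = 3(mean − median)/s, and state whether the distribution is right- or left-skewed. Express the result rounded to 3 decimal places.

1.246, right-skewed

Sk₂ = 3(92.12 − 88.3) / 9.2 = 3 × 3.8200 / 9.2
    = 11.4600 / 9.2 ≈ 1.246
Sk₂ > 0 ⇒ mean > median ⇒ right-skewed (positive skew).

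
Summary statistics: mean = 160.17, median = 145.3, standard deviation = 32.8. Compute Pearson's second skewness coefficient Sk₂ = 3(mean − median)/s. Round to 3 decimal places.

Sk₂ = 3(160.17 − 145.3) / 32.8 = 3 × 14.8700 / 32.8
    = 44.6100 / 32.8 ≈ 1.360

1.360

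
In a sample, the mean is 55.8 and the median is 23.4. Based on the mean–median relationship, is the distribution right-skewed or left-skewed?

right-skewed

mean − median = 55.8 − 23.4 = 32.4
mean > median ⇒ the longer tail is on the right ⇒ right-skewed (positively skewed).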